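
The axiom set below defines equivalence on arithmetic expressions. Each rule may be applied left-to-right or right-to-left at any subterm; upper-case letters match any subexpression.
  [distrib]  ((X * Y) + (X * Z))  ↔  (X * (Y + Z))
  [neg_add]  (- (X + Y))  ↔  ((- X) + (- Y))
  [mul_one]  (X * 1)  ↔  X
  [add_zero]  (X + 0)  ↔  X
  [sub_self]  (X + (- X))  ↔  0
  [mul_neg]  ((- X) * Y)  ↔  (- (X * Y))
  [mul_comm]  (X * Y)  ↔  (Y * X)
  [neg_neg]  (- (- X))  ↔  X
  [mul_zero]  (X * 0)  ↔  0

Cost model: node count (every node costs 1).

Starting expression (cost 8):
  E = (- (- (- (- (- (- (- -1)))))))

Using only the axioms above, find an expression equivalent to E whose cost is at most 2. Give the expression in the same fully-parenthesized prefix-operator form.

step 1: neg_neg (→) rewrites (- (- (- (- -1)))) into (- (- -1)), now (- (- (- (- (- -1)))))
step 2: neg_neg (→) rewrites (- (- (- (- -1)))) into (- (- -1)), now (- (- (- -1)))
step 3: neg_neg (→) rewrites (- (- (- -1))) into (- -1), reaching cost 2 (bound 2)

(- -1)   [cost 2]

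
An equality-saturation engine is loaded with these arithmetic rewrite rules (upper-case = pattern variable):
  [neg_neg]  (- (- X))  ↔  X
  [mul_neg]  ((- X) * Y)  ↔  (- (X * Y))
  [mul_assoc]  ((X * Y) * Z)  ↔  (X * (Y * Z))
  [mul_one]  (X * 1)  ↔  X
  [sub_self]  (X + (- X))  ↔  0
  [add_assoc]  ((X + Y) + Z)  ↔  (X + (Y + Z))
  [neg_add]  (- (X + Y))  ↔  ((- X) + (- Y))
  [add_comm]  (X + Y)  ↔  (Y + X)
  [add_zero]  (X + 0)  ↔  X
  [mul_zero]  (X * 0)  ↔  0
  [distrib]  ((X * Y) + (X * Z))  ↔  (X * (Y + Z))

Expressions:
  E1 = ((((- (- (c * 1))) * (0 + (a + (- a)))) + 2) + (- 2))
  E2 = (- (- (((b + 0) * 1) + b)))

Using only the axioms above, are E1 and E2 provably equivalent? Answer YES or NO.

All listed rules preserve value, hence provable equivalence implies equal values everywhere; look for a separating assignment.
a=0, b=1, c=0 gives E1 ↦ 0, E2 ↦ 2; values differ ⇒ not provably equivalent.

NO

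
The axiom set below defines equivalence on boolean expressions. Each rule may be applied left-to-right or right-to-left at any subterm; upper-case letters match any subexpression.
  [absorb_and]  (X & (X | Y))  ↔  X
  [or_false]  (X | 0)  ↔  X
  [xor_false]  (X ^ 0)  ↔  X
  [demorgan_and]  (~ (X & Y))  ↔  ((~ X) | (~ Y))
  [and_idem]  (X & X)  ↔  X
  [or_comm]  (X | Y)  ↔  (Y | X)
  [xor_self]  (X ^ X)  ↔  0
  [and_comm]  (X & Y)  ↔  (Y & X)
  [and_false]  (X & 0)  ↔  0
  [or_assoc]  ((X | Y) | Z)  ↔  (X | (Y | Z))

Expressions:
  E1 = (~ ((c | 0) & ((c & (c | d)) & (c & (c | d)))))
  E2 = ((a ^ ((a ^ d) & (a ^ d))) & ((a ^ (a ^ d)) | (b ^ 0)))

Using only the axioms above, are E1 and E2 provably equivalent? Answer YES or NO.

NO

All listed rules preserve value, hence provable equivalence implies equal values everywhere; look for a separating assignment.
a=0, b=0, c=0, d=0 gives E1 ↦ 1, E2 ↦ 0; values differ ⇒ not provably equivalent.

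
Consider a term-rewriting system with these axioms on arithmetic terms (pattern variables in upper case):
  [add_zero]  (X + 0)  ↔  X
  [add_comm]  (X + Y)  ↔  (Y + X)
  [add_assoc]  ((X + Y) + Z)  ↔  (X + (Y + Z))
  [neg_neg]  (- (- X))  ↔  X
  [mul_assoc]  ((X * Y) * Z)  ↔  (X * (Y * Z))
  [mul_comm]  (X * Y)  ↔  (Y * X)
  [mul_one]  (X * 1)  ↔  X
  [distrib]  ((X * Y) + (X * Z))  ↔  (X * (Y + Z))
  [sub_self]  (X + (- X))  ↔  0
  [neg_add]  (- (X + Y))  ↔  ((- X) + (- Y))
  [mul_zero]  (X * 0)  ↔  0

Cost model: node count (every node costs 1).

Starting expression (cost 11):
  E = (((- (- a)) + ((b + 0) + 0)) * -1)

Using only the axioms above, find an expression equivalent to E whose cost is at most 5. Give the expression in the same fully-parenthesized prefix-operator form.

((a + b) * -1)   [cost 5]

1. [neg_neg →] (- (- a))  →  a;  E = ((a + ((b + 0) + 0)) * -1)
2. [add_zero →] ((b + 0) + 0)  →  (b + 0);  E = ((a + (b + 0)) * -1)
3. [add_zero →] (b + 0)  →  b;  cost 5 ≤ 5, done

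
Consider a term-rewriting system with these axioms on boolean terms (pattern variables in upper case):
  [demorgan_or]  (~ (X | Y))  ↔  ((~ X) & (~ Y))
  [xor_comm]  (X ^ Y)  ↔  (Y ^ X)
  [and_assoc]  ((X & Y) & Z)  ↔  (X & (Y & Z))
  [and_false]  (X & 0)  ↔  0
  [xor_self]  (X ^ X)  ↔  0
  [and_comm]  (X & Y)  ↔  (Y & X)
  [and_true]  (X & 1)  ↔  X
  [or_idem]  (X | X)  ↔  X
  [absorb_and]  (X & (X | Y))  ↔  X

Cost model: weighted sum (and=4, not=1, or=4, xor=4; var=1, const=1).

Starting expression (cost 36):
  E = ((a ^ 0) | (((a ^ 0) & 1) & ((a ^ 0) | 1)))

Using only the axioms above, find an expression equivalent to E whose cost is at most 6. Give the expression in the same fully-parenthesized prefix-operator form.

step 1: and_true (→) rewrites ((a ^ 0) & 1) into (a ^ 0), now ((a ^ 0) | ((a ^ 0) & ((a ^ 0) | 1)))
step 2: absorb_and (→) rewrites ((a ^ 0) & ((a ^ 0) | 1)) into (a ^ 0), now ((a ^ 0) | (a ^ 0))
step 3: or_idem (→) rewrites ((a ^ 0) | (a ^ 0)) into (a ^ 0), reaching cost 6 (bound 6)

(a ^ 0)   [cost 6]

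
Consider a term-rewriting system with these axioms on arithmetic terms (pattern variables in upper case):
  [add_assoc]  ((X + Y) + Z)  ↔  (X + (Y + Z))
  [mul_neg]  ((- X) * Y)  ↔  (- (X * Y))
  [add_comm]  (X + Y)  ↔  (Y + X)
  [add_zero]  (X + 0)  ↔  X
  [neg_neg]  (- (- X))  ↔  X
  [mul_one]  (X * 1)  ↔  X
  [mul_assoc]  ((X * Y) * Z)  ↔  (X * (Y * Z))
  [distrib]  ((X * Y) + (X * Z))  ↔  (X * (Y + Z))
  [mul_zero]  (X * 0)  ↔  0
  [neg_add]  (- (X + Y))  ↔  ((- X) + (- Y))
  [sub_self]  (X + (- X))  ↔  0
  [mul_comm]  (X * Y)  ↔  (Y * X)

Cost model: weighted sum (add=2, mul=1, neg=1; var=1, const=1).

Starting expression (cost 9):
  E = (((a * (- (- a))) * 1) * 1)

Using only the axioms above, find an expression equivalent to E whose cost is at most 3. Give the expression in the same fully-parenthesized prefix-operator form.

(a * a)   [cost 3]

1. [neg_neg →] (- (- a))  →  a;  E = (((a * a) * 1) * 1)
2. [mul_one →] (((a * a) * 1) * 1)  →  ((a * a) * 1)
3. [mul_one →] ((a * a) * 1)  →  (a * a);  cost 3 ≤ 3, done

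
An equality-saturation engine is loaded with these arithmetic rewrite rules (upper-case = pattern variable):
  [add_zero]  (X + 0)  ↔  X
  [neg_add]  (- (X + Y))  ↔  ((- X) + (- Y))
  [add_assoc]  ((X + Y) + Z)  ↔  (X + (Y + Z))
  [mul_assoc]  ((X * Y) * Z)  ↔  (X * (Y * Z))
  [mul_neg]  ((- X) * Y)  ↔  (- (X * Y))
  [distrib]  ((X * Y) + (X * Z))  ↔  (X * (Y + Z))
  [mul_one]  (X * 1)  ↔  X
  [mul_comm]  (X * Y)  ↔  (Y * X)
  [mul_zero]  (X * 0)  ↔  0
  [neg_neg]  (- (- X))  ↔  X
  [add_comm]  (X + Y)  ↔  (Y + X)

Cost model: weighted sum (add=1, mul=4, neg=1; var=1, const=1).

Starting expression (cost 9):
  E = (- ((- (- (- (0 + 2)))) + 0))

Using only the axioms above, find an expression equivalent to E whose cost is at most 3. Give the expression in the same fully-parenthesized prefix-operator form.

(- (- 2))   [cost 3]

1. [neg_neg →] (- (- (- (0 + 2))))  →  (- (0 + 2));  E = (- ((- (0 + 2)) + 0))
2. [add_comm →] (0 + 2)  →  (2 + 0);  E = (- ((- (2 + 0)) + 0))
3. [add_zero →] (2 + 0)  →  2;  E = (- ((- 2) + 0))
4. [add_zero →] ((- 2) + 0)  →  (- 2);  cost 3 ≤ 3, done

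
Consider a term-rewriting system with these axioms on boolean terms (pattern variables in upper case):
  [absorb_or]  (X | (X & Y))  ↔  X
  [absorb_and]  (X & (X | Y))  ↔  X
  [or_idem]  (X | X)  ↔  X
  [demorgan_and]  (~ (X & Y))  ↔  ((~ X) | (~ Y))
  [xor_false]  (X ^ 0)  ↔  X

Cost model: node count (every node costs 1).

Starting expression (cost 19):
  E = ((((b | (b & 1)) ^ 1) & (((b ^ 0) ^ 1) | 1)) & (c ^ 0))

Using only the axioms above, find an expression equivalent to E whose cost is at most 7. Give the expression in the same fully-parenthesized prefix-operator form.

(1) (b ^ 0)  =[xor_false →]=  b    ⊢ ((((b | (b & 1)) ^ 1) & ((b ^ 1) | 1)) & (c ^ 0))
(2) (b | (b & 1))  =[absorb_or →]=  b    ⊢ (((b ^ 1) & ((b ^ 1) | 1)) & (c ^ 0))
(3) ((b ^ 1) & ((b ^ 1) | 1))  =[absorb_and →]=  (b ^ 1)    ⊢ cost 7, within 7

((b ^ 1) & (c ^ 0))   [cost 7]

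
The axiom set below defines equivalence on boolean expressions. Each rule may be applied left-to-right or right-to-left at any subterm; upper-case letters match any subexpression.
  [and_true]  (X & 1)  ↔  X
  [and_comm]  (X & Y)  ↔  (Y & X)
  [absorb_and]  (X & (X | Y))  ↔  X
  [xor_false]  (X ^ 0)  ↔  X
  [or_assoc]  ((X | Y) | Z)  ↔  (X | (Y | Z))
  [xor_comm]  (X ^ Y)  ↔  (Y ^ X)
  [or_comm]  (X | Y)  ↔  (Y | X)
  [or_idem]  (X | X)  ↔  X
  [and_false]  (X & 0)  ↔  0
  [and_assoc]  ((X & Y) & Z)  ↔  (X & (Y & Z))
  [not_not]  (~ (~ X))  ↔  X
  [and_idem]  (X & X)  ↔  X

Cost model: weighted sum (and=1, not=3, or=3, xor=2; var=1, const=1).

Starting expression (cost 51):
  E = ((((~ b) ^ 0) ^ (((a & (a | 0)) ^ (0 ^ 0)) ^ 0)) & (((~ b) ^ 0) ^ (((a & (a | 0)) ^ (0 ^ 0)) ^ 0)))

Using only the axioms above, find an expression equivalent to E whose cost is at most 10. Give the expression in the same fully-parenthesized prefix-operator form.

1. [and_idem →] ((((~ b) ^ 0) ^ (((a & (a | 0)) ^ (0 ^ 0)) ^ 0)) & (((~ b) ^ 0) ^ (((a & (a | 0)) ^ (0 ^ 0)) ^ 0)))  →  (((~ b) ^ 0) ^ (((a & (a | 0)) ^ (0 ^ 0)) ^ 0))
2. [xor_false →] ((~ b) ^ 0)  →  (~ b);  E = ((~ b) ^ (((a & (a | 0)) ^ (0 ^ 0)) ^ 0))
3. [xor_false →] (0 ^ 0)  →  0;  E = ((~ b) ^ (((a & (a | 0)) ^ 0) ^ 0))
4. [xor_false →] (((a & (a | 0)) ^ 0) ^ 0)  →  ((a & (a | 0)) ^ 0);  E = ((~ b) ^ ((a & (a | 0)) ^ 0))
5. [xor_comm →] ((a & (a | 0)) ^ 0)  →  (0 ^ (a & (a | 0)));  E = ((~ b) ^ (0 ^ (a & (a | 0))))
6. [absorb_and →] (a & (a | 0))  →  a;  cost 10 ≤ 10, done

((~ b) ^ (0 ^ a))   [cost 10]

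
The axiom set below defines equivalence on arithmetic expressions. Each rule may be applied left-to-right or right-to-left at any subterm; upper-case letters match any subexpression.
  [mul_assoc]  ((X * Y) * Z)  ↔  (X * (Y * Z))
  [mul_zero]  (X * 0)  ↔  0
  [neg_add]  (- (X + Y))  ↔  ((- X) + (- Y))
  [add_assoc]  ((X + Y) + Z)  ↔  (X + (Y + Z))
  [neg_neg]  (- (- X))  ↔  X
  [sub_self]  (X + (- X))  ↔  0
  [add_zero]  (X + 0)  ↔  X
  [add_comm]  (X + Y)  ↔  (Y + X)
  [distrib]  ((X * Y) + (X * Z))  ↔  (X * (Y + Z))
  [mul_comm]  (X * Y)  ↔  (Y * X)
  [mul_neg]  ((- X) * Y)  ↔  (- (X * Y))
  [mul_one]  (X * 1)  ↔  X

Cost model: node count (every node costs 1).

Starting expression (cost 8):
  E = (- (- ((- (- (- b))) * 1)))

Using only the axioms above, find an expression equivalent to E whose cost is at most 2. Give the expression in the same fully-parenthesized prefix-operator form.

(- b)   [cost 2]

step 1: neg_neg (→) rewrites (- (- ((- (- (- b))) * 1))) into ((- (- (- b))) * 1)
step 2: neg_neg (→) rewrites (- (- b)) into b, now ((- b) * 1)
step 3: mul_one (→) rewrites ((- b) * 1) into (- b), reaching cost 2 (bound 2)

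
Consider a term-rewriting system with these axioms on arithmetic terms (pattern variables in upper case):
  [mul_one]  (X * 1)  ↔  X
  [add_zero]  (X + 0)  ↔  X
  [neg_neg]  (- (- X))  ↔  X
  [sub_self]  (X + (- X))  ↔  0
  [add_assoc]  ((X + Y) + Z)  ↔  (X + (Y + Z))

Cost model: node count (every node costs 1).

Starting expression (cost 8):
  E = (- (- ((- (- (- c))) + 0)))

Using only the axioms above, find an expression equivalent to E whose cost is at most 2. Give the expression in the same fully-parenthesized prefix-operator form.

(- c)   [cost 2]

step 1: add_zero (→) rewrites ((- (- (- c))) + 0) into (- (- (- c))), now (- (- (- (- (- c)))))
step 2: neg_neg (→) rewrites (- (- c)) into c, now (- (- (- c)))
step 3: neg_neg (→) rewrites (- (- c)) into c, reaching cost 2 (bound 2)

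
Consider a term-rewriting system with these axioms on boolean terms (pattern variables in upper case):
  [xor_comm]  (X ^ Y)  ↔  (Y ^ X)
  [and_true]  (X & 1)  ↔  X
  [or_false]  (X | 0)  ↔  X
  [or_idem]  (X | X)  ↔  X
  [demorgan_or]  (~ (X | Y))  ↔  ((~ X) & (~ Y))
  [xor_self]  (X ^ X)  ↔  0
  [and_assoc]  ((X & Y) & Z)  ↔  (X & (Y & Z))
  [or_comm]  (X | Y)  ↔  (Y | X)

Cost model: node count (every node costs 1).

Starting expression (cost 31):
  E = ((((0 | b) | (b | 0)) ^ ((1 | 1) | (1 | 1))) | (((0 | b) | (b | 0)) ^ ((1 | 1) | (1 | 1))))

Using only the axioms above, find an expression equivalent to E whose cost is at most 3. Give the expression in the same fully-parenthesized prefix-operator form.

(b ^ 1)   [cost 3]

(1) ((((0 | b) | (b | 0)) ^ ((1 | 1) | (1 | 1))) | (((0 | b) | (b | 0)) ^ ((1 | 1) | (1 | 1))))  =[or_idem →]=  (((0 | b) | (b | 0)) ^ ((1 | 1) | (1 | 1)))
(2) (0 | b)  =[or_comm →]=  (b | 0)    ⊢ (((b | 0) | (b | 0)) ^ ((1 | 1) | (1 | 1)))
(3) ((b | 0) | (b | 0))  =[or_idem →]=  (b | 0)    ⊢ ((b | 0) ^ ((1 | 1) | (1 | 1)))
(4) ((1 | 1) | (1 | 1))  =[or_idem →]=  (1 | 1)    ⊢ ((b | 0) ^ (1 | 1))
(5) (b | 0)  =[or_false →]=  b    ⊢ (b ^ (1 | 1))
(6) (1 | 1)  =[or_idem →]=  1    ⊢ cost 3, within 3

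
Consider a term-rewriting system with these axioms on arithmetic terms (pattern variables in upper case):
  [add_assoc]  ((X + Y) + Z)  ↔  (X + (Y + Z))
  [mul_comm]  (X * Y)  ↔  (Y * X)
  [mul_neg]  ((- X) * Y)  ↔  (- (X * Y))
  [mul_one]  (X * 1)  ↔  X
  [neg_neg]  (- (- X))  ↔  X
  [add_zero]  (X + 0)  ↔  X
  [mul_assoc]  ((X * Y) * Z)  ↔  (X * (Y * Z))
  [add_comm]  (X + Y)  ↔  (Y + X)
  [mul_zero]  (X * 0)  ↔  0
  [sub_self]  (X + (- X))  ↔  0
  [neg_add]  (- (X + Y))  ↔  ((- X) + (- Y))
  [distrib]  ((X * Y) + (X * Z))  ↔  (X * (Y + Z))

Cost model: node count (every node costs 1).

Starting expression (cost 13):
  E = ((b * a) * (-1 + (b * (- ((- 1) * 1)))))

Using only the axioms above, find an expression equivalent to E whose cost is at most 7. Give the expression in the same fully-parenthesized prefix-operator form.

(1) ((- 1) * 1)  =[mul_one →]=  (- 1)    ⊢ ((b * a) * (-1 + (b * (- (- 1)))))
(2) (- (- 1))  =[neg_neg →]=  1    ⊢ ((b * a) * (-1 + (b * 1)))
(3) (b * 1)  =[mul_one →]=  b    ⊢ cost 7, within 7

((b * a) * (-1 + b))   [cost 7]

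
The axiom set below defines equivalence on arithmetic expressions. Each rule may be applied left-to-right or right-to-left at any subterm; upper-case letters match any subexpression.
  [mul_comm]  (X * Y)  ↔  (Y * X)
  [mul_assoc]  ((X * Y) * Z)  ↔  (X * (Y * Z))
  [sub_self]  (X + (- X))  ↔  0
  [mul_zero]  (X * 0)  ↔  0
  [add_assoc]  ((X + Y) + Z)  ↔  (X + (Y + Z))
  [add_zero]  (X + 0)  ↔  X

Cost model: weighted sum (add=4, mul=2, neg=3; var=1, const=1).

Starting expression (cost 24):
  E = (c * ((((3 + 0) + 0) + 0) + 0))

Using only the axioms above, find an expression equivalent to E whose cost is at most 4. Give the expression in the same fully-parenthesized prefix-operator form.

(c * 3)   [cost 4]

step 1: add_zero (→) rewrites ((3 + 0) + 0) into (3 + 0), now (c * (((3 + 0) + 0) + 0))
step 2: add_zero (→) rewrites ((3 + 0) + 0) into (3 + 0), now (c * ((3 + 0) + 0))
step 3: add_zero (→) rewrites (3 + 0) into 3, now (c * (3 + 0))
step 4: add_zero (→) rewrites (3 + 0) into 3, reaching cost 4 (bound 4)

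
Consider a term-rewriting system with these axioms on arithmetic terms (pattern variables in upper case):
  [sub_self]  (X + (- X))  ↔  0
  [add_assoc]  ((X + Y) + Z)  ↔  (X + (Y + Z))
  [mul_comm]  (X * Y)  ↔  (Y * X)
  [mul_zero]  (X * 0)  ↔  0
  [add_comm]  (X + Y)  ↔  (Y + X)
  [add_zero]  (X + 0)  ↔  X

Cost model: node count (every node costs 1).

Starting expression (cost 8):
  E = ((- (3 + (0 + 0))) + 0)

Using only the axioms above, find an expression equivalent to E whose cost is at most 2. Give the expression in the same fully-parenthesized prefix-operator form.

(1) (0 + 0)  =[add_zero →]=  0    ⊢ ((- (3 + 0)) + 0)
(2) (3 + 0)  =[add_zero →]=  3    ⊢ ((- 3) + 0)
(3) ((- 3) + 0)  =[add_zero →]=  (- 3)    ⊢ cost 2, within 2

(- 3)   [cost 2]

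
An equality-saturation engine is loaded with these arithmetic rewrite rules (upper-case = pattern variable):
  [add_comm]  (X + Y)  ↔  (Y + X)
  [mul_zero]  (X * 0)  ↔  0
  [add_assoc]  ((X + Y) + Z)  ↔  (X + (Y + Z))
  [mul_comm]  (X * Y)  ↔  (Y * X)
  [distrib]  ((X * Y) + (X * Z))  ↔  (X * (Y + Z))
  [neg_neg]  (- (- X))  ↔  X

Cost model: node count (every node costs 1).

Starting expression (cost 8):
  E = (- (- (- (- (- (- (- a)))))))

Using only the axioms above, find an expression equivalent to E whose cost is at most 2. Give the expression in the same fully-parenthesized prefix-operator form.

(- a)   [cost 2]

step 1: neg_neg (→) rewrites (- (- (- (- a)))) into (- (- a)), now (- (- (- (- (- a)))))
step 2: neg_neg (→) rewrites (- (- (- a))) into (- a), now (- (- (- a)))
step 3: neg_neg (→) rewrites (- (- a)) into a, reaching cost 2 (bound 2)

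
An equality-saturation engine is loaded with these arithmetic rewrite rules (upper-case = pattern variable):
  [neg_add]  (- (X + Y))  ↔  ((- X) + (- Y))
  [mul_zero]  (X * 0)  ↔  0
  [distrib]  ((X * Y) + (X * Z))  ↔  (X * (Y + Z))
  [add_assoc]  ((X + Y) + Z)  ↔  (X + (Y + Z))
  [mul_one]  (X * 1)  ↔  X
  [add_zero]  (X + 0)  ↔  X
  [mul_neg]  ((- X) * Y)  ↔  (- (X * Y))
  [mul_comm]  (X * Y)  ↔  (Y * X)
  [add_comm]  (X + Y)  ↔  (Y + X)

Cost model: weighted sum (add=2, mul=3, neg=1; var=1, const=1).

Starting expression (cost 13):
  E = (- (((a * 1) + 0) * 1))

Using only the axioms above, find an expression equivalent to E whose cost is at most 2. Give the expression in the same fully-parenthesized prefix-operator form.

1. [mul_one →] (a * 1)  →  a;  E = (- ((a + 0) * 1))
2. [add_zero →] (a + 0)  →  a;  E = (- (a * 1))
3. [mul_one →] (a * 1)  →  a;  cost 2 ≤ 2, done

(- a)   [cost 2]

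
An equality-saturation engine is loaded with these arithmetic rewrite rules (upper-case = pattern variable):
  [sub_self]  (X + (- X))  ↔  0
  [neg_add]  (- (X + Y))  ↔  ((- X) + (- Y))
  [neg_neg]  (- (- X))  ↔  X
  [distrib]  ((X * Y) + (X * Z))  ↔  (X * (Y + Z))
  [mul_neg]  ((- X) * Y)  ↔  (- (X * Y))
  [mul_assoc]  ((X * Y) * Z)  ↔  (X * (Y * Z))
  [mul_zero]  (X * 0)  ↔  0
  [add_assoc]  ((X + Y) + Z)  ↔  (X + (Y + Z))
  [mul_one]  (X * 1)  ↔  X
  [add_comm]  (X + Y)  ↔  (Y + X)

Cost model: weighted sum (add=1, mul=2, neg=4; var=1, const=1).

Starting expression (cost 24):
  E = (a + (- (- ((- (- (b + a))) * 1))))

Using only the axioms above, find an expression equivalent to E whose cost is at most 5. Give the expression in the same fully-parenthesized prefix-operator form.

step 1: neg_neg (→) rewrites (- (- ((- (- (b + a))) * 1))) into ((- (- (b + a))) * 1), now (a + ((- (- (b + a))) * 1))
step 2: mul_one (→) rewrites ((- (- (b + a))) * 1) into (- (- (b + a))), now (a + (- (- (b + a))))
step 3: neg_neg (→) rewrites (- (- (b + a))) into (b + a), reaching cost 5 (bound 5)

(a + (b + a))   [cost 5]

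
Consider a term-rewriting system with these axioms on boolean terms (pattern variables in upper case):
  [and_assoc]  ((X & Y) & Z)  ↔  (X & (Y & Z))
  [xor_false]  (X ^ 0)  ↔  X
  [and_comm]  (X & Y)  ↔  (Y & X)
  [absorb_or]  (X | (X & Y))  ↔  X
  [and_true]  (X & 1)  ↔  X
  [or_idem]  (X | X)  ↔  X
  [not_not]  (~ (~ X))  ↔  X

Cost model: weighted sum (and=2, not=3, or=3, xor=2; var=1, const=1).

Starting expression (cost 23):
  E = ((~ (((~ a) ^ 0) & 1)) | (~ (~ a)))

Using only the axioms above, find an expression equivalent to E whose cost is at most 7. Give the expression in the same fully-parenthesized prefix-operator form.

(~ (~ a))   [cost 7]

(1) (((~ a) ^ 0) & 1)  =[and_true →]=  ((~ a) ^ 0)    ⊢ ((~ ((~ a) ^ 0)) | (~ (~ a)))
(2) ((~ a) ^ 0)  =[xor_false →]=  (~ a)    ⊢ ((~ (~ a)) | (~ (~ a)))
(3) ((~ (~ a)) | (~ (~ a)))  =[or_idem →]=  (~ (~ a))    ⊢ cost 7, within 7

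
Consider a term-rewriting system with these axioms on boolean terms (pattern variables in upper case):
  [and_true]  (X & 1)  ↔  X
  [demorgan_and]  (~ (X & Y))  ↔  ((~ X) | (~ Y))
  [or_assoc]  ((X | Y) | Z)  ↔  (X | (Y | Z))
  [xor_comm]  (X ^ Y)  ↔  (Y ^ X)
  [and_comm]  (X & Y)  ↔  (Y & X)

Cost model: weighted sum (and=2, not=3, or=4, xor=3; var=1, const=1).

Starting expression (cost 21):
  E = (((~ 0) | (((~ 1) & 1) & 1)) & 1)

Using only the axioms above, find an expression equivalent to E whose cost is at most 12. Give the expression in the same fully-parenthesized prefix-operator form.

1. [and_true →] ((~ 1) & 1)  →  (~ 1);  E = (((~ 0) | ((~ 1) & 1)) & 1)
2. [and_true →] (((~ 0) | ((~ 1) & 1)) & 1)  →  ((~ 0) | ((~ 1) & 1))
3. [and_true →] ((~ 1) & 1)  →  (~ 1);  cost 12 ≤ 12, done

((~ 0) | (~ 1))   [cost 12]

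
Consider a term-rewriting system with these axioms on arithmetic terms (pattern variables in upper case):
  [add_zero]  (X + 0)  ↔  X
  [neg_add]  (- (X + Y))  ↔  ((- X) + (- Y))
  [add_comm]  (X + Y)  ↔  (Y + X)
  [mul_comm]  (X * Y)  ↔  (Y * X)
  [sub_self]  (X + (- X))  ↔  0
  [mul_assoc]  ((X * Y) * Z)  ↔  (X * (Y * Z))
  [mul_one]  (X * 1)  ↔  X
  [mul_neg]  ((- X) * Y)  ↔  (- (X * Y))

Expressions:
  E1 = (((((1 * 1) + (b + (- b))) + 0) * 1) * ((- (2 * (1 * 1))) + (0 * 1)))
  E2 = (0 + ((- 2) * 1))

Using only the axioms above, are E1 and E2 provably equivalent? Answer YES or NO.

YES

(1) ((((1 * 1) + (b + (- b))) + 0) * 1)  =[mul_one →]=  (((1 * 1) + (b + (- b))) + 0)    ⊢ ((((1 * 1) + (b + (- b))) + 0) * ((- (2 * (1 * 1))) + (0 * 1)))
(2) (((1 * 1) + (b + (- b))) + 0)  =[add_zero →]=  ((1 * 1) + (b + (- b)))    ⊢ (((1 * 1) + (b + (- b))) * ((- (2 * (1 * 1))) + (0 * 1)))
(3) (b + (- b))  =[sub_self →]=  0    ⊢ (((1 * 1) + 0) * ((- (2 * (1 * 1))) + (0 * 1)))
(4) (1 * 1)  =[mul_one →]=  1    ⊢ ((1 + 0) * ((- (2 * (1 * 1))) + (0 * 1)))
(5) (1 * 1)  =[mul_one →]=  1    ⊢ ((1 + 0) * ((- (2 * 1)) + (0 * 1)))
(6) (2 * 1)  =[mul_one →]=  2    ⊢ ((1 + 0) * ((- 2) + (0 * 1)))
(7) (0 * 1)  =[mul_one →]=  0    ⊢ ((1 + 0) * ((- 2) + 0))
(8) ((1 + 0) * ((- 2) + 0))  =[mul_comm →]=  (((- 2) + 0) * (1 + 0))
(9) (1 + 0)  =[add_zero →]=  1    ⊢ (((- 2) + 0) * 1)
(10) ((- 2) + 0)  =[add_zero →]=  (- 2)    ⊢ ((- 2) * 1)
(11) ((- 2) * 1)  =[add_zero ←]=  (((- 2) * 1) + 0)
(12) (((- 2) * 1) + 0)  =[add_comm →]=  (0 + ((- 2) * 1))    ⊢ E2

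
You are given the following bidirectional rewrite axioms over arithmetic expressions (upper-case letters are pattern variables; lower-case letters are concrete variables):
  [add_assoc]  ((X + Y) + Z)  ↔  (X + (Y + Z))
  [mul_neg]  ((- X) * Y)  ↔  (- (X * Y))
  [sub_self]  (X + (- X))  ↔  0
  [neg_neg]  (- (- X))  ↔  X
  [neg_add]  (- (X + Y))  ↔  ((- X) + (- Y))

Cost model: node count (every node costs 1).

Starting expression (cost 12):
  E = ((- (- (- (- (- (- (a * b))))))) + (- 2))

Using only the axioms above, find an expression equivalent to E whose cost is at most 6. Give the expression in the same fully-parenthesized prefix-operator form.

(1) (- (- (- (- (- (- (a * b)))))))  =[neg_neg →]=  (- (- (- (- (a * b)))))    ⊢ ((- (- (- (- (a * b))))) + (- 2))
(2) (- (- (- (- (a * b)))))  =[neg_neg →]=  (- (- (a * b)))    ⊢ ((- (- (a * b))) + (- 2))
(3) (- (- (a * b)))  =[neg_neg →]=  (a * b)    ⊢ cost 6, within 6

((a * b) + (- 2))   [cost 6]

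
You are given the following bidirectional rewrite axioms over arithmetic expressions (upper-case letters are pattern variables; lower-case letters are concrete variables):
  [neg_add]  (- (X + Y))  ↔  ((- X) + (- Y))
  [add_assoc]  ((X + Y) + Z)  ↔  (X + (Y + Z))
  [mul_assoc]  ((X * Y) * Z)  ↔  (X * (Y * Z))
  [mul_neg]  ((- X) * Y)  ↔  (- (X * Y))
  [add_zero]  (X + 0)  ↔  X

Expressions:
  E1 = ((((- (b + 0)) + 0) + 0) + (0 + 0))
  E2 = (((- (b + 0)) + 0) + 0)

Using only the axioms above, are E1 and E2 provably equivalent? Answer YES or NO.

YES

step 1: add_zero (→) rewrites ((- (b + 0)) + 0) into (- (b + 0)), now (((- (b + 0)) + 0) + (0 + 0))
step 2: add_zero (→) rewrites (0 + 0) into 0, which is E2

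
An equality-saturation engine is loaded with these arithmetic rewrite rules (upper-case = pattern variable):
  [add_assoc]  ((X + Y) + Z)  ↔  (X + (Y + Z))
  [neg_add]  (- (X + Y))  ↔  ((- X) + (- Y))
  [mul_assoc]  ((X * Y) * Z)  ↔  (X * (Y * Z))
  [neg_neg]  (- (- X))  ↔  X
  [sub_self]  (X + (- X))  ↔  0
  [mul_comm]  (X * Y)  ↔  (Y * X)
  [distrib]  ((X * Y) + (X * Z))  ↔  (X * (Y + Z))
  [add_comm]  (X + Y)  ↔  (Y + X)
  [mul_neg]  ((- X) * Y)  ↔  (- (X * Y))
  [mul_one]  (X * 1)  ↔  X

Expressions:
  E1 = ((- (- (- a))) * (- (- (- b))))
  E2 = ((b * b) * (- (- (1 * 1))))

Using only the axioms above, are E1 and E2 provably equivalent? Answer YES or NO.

All listed rules preserve value, hence provable equivalence implies equal values everywhere; look for a separating assignment.
a=0, b=1 gives E1 ↦ 0, E2 ↦ 1; values differ ⇒ not provably equivalent.

NO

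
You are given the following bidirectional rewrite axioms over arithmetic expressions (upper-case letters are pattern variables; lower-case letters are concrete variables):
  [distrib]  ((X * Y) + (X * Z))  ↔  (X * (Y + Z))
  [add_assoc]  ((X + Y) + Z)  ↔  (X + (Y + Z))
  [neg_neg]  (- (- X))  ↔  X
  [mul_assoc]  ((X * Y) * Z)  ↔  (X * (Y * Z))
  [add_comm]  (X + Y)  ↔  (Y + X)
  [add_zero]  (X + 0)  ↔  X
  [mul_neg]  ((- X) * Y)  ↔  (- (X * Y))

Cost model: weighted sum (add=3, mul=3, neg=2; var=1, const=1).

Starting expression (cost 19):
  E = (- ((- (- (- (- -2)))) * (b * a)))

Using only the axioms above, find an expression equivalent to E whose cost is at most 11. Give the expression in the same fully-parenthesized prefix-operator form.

((- -2) * (b * a))   [cost 11]

1. [mul_neg →] ((- (- (- (- -2)))) * (b * a))  →  (- ((- (- (- -2))) * (b * a)));  E = (- (- ((- (- (- -2))) * (b * a))))
2. [neg_neg →] (- (- ((- (- (- -2))) * (b * a))))  →  ((- (- (- -2))) * (b * a))
3. [neg_neg →] (- (- (- -2)))  →  (- -2);  cost 11 ≤ 11, done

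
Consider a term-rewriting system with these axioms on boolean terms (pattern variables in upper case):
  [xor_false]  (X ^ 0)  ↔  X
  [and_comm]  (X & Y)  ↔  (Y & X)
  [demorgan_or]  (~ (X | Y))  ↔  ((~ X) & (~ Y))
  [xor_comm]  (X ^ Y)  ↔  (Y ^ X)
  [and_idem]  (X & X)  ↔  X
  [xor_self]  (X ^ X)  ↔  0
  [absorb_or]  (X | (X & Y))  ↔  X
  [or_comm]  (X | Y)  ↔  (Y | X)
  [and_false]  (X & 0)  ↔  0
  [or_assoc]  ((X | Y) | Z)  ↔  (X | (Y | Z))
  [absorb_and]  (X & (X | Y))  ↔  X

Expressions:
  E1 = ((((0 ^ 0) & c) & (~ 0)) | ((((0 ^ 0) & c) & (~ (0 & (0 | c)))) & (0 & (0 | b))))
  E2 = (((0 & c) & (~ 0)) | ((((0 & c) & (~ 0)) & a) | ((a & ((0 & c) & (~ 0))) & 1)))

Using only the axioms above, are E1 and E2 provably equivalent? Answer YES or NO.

YES

(1) (0 & (0 | c))  =[absorb_and →]=  0    ⊢ ((((0 ^ 0) & c) & (~ 0)) | ((((0 ^ 0) & c) & (~ 0)) & (0 & (0 | b))))
(2) (0 & (0 | b))  =[absorb_and →]=  0    ⊢ ((((0 ^ 0) & c) & (~ 0)) | ((((0 ^ 0) & c) & (~ 0)) & 0))
(3) ((((0 ^ 0) & c) & (~ 0)) | ((((0 ^ 0) & c) & (~ 0)) & 0))  =[absorb_or →]=  (((0 ^ 0) & c) & (~ 0))
(4) (0 ^ 0)  =[xor_false →]=  0    ⊢ ((0 & c) & (~ 0))
(5) ((0 & c) & (~ 0))  =[absorb_or ←]=  (((0 & c) & (~ 0)) | (((0 & c) & (~ 0)) & a))
(6) (((0 & c) & (~ 0)) & a)  =[absorb_or ←]=  ((((0 & c) & (~ 0)) & a) | ((((0 & c) & (~ 0)) & a) & 1))    ⊢ (((0 & c) & (~ 0)) | ((((0 & c) & (~ 0)) & a) | ((((0 & c) & (~ 0)) & a) & 1)))
(7) (((0 & c) & (~ 0)) & a)  =[and_comm →]=  (a & ((0 & c) & (~ 0)))    ⊢ E2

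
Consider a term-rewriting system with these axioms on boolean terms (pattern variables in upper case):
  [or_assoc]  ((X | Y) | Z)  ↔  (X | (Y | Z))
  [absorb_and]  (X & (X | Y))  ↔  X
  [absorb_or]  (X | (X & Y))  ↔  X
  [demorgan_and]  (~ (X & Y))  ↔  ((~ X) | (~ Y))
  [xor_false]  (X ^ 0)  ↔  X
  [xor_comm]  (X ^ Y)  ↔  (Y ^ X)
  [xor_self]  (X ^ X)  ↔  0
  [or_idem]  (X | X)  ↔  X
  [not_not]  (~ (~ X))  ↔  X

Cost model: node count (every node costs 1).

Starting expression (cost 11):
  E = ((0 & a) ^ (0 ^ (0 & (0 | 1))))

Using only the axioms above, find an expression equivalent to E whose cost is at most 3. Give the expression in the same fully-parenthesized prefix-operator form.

(0 & a)   [cost 3]

step 1: absorb_and (→) rewrites (0 & (0 | 1)) into 0, now ((0 & a) ^ (0 ^ 0))
step 2: xor_false (→) rewrites (0 ^ 0) into 0, now ((0 & a) ^ 0)
step 3: xor_false (→) rewrites ((0 & a) ^ 0) into (0 & a), reaching cost 3 (bound 3)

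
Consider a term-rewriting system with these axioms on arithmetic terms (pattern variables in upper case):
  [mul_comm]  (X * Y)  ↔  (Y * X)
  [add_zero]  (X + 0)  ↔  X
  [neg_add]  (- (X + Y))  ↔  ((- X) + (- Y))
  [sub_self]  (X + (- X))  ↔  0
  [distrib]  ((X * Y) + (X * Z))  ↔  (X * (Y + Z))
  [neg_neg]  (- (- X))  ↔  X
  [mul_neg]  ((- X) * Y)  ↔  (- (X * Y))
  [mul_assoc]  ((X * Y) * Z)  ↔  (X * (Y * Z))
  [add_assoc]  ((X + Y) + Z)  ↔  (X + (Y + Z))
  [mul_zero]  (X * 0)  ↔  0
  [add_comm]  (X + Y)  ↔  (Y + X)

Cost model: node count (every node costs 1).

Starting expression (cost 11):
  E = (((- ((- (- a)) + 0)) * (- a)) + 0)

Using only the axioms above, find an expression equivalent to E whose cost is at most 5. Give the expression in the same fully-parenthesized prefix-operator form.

(1) (- (- a))  =[neg_neg →]=  a    ⊢ (((- (a + 0)) * (- a)) + 0)
(2) (a + 0)  =[add_zero →]=  a    ⊢ (((- a) * (- a)) + 0)
(3) (((- a) * (- a)) + 0)  =[add_zero →]=  ((- a) * (- a))    ⊢ cost 5, within 5

((- a) * (- a))   [cost 5]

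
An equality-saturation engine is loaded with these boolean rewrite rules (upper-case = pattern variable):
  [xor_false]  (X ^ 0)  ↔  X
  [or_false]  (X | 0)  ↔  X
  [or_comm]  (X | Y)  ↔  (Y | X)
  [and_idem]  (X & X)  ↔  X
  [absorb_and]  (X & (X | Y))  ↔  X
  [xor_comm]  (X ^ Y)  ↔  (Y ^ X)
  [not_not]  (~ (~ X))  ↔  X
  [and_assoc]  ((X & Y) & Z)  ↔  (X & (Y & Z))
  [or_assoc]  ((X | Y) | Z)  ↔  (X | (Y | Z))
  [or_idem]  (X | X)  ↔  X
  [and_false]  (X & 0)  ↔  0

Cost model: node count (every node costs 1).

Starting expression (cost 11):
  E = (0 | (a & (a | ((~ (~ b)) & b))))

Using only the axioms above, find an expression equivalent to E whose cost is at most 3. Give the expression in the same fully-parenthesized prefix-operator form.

1. [not_not →] (~ (~ b))  →  b;  E = (0 | (a & (a | (b & b))))
2. [and_idem →] (b & b)  →  b;  E = (0 | (a & (a | b)))
3. [absorb_and →] (a & (a | b))  →  a;  cost 3 ≤ 3, done

(0 | a)   [cost 3]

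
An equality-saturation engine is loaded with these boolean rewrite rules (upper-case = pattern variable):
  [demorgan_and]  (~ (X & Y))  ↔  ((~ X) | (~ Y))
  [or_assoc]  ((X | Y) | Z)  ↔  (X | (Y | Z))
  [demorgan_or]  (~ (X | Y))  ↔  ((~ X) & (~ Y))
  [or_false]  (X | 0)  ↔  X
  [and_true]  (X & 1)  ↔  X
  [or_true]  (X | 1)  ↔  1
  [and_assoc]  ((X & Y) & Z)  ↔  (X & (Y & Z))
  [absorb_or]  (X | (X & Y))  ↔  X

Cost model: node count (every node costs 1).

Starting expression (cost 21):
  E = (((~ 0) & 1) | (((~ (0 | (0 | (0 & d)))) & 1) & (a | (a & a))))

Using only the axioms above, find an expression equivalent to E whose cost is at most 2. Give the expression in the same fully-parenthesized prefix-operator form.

(~ 0)   [cost 2]

step 1: absorb_or (→) rewrites (0 | (0 & d)) into 0, now (((~ 0) & 1) | (((~ (0 | 0)) & 1) & (a | (a & a))))
step 2: or_false (→) rewrites (0 | 0) into 0, now (((~ 0) & 1) | (((~ 0) & 1) & (a | (a & a))))
step 3: absorb_or (→) rewrites (a | (a & a)) into a, now (((~ 0) & 1) | (((~ 0) & 1) & a))
step 4: and_true (→) rewrites ((~ 0) & 1) into (~ 0), now ((~ 0) | (((~ 0) & 1) & a))
step 5: and_true (→) rewrites ((~ 0) & 1) into (~ 0), now ((~ 0) | ((~ 0) & a))
step 6: absorb_or (→) rewrites ((~ 0) | ((~ 0) & a)) into (~ 0), reaching cost 2 (bound 2)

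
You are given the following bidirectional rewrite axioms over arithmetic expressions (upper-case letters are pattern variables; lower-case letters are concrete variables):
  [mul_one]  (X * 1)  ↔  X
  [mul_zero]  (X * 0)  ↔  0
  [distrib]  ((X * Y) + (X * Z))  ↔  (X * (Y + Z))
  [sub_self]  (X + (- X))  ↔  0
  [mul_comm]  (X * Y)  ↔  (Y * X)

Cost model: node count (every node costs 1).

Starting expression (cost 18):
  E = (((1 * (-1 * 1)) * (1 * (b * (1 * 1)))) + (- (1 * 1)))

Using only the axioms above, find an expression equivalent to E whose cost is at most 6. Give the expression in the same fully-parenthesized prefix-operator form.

(1) (1 * 1)  =[mul_one →]=  1    ⊢ (((1 * (-1 * 1)) * (1 * (b * 1))) + (- (1 * 1)))
(2) (1 * (b * 1))  =[mul_comm →]=  ((b * 1) * 1)    ⊢ (((1 * (-1 * 1)) * ((b * 1) * 1)) + (- (1 * 1)))
(3) (b * 1)  =[mul_one →]=  b    ⊢ (((1 * (-1 * 1)) * (b * 1)) + (- (1 * 1)))
(4) (b * 1)  =[mul_one →]=  b    ⊢ (((1 * (-1 * 1)) * b) + (- (1 * 1)))
(5) (-1 * 1)  =[mul_one →]=  -1    ⊢ (((1 * -1) * b) + (- (1 * 1)))
(6) (1 * -1)  =[mul_comm →]=  (-1 * 1)    ⊢ (((-1 * 1) * b) + (- (1 * 1)))
(7) (-1 * 1)  =[mul_one →]=  -1    ⊢ ((-1 * b) + (- (1 * 1)))
(8) (1 * 1)  =[mul_one →]=  1    ⊢ cost 6, within 6

((-1 * b) + (- 1))   [cost 6]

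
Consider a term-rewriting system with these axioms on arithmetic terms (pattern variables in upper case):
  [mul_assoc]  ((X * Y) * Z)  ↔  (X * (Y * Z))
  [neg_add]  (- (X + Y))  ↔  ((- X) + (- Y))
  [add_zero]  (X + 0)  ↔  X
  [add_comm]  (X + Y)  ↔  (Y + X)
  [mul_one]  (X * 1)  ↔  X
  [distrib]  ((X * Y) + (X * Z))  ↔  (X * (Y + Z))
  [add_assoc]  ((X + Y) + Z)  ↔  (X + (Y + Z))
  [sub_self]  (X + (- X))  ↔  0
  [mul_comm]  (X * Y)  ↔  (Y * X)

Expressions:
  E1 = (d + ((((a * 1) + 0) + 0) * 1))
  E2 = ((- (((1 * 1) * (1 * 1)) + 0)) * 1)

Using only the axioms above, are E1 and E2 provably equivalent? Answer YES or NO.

NO

The axioms are sound identities: if E1 ↔* E2 then E1 and E2 evaluate identically under any assignment.
Under a=0, d=0: E1 evaluates to 0, E2 to -1. Distinct ⇒ no rewrite sequence connects them.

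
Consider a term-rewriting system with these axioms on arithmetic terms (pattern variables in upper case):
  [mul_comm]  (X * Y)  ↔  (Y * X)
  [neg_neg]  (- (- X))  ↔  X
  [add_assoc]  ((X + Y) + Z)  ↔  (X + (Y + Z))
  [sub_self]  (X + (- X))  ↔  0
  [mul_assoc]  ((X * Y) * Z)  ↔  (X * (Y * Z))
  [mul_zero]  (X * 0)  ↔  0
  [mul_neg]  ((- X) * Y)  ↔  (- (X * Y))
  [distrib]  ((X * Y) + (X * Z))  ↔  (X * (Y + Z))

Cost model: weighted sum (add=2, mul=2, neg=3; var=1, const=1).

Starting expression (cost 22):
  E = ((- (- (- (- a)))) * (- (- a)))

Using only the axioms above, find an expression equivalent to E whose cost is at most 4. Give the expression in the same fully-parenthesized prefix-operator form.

1. [neg_neg →] (- (- a))  →  a;  E = ((- (- (- (- a)))) * a)
2. [neg_neg →] (- (- a))  →  a;  E = ((- (- a)) * a)
3. [neg_neg →] (- (- a))  →  a;  cost 4 ≤ 4, done

(a * a)   [cost 4]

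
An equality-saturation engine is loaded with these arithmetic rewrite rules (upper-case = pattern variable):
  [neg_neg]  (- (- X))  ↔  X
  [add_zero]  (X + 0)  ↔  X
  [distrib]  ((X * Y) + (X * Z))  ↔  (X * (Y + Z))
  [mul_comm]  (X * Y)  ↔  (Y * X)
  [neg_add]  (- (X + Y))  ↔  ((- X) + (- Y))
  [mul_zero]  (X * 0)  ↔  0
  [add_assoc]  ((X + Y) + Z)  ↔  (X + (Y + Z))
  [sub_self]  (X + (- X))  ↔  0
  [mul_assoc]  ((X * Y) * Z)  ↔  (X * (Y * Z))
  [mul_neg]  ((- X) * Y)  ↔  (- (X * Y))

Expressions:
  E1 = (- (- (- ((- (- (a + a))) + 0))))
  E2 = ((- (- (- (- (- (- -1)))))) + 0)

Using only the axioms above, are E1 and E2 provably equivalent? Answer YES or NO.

The axioms are sound identities: if E1 ↔* E2 then E1 and E2 evaluate identically under any assignment.
Under a=0: E1 evaluates to 0, E2 to -1. Distinct ⇒ no rewrite sequence connects them.

NO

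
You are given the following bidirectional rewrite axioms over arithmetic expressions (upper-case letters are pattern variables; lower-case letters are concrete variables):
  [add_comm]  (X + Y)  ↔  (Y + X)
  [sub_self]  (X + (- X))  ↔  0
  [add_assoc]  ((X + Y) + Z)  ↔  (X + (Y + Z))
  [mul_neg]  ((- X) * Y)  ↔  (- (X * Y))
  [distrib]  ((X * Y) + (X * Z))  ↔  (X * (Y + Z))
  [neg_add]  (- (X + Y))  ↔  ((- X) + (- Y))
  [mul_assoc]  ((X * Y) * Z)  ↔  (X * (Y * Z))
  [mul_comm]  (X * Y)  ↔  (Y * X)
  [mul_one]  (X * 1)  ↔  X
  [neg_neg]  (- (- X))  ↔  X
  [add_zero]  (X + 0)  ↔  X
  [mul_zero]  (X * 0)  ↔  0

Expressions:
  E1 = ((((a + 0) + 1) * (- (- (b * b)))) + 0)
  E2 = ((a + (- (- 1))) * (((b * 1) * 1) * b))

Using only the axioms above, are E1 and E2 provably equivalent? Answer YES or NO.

YES

(1) (- (- (b * b)))  =[neg_neg →]=  (b * b)    ⊢ ((((a + 0) + 1) * (b * b)) + 0)
(2) ((((a + 0) + 1) * (b * b)) + 0)  =[add_zero →]=  (((a + 0) + 1) * (b * b))
(3) (a + 0)  =[add_zero →]=  a    ⊢ ((a + 1) * (b * b))
(4) 1  =[neg_neg ←]=  (- (- 1))    ⊢ ((a + (- (- 1))) * (b * b))
(5) b  =[mul_one ←]=  (b * 1)    ⊢ ((a + (- (- 1))) * ((b * 1) * b))
(6) b  =[mul_one ←]=  (b * 1)    ⊢ E2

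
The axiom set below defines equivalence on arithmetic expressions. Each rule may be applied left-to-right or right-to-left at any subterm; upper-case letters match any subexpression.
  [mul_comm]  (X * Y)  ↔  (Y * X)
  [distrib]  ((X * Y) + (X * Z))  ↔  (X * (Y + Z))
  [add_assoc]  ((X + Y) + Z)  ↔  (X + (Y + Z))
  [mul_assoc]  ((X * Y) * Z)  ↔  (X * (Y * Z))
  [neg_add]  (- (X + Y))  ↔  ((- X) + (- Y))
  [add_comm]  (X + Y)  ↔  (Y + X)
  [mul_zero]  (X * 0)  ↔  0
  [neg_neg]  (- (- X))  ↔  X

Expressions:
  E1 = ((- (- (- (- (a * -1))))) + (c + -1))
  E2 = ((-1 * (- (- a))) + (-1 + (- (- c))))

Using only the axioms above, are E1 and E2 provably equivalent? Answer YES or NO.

YES

1. [neg_neg →] (- (- (- (a * -1))))  →  (- (a * -1));  E1 = ((- (- (a * -1))) + (c + -1))
2. [neg_neg →] (- (- (a * -1)))  →  (a * -1);  E1 = ((a * -1) + (c + -1))
3. [mul_comm →] (a * -1)  →  (-1 * a);  E1 = ((-1 * a) + (c + -1))
4. [neg_neg ←] c  →  (- (- c));  E1 = ((-1 * a) + ((- (- c)) + -1))
5. [add_comm →] ((- (- c)) + -1)  →  (-1 + (- (- c)));  E1 = ((-1 * a) + (-1 + (- (- c))))
6. [neg_neg ←] a  →  (- (- a));  this is E2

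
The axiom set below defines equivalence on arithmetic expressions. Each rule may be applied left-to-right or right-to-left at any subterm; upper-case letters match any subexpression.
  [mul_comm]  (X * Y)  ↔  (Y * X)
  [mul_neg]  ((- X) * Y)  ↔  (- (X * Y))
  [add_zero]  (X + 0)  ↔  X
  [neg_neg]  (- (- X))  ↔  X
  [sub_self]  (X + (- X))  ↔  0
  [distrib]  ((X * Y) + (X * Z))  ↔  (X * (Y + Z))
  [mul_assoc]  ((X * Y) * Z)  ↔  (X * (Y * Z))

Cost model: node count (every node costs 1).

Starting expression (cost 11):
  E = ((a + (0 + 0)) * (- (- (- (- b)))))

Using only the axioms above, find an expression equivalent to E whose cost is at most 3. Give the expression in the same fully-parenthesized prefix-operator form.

(b * a)   [cost 3]

(1) (- (- b))  =[neg_neg →]=  b    ⊢ ((a + (0 + 0)) * (- (- b)))
(2) (- (- b))  =[neg_neg →]=  b    ⊢ ((a + (0 + 0)) * b)
(3) (0 + 0)  =[add_zero →]=  0    ⊢ ((a + 0) * b)
(4) ((a + 0) * b)  =[mul_comm →]=  (b * (a + 0))
(5) (a + 0)  =[add_zero →]=  a    ⊢ cost 3, within 3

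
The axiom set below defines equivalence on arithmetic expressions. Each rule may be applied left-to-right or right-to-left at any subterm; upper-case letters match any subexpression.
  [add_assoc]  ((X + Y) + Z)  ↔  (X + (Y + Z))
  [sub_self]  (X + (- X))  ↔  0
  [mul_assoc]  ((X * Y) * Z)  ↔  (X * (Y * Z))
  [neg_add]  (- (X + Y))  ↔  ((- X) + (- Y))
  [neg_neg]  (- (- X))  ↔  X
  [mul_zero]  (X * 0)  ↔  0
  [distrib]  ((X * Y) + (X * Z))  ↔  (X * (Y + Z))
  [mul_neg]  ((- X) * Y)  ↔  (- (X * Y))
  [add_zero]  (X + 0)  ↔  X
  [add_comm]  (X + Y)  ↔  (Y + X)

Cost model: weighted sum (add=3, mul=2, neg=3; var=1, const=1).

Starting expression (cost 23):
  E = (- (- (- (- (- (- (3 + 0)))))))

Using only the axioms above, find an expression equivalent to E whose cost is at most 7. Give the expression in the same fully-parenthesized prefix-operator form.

(- (- 3))   [cost 7]

step 1: neg_neg (→) rewrites (- (- (- (- (3 + 0))))) into (- (- (3 + 0))), now (- (- (- (- (3 + 0)))))
step 2: add_zero (→) rewrites (3 + 0) into 3, now (- (- (- (- 3))))
step 3: neg_neg (→) rewrites (- (- (- 3))) into (- 3), reaching cost 7 (bound 7)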